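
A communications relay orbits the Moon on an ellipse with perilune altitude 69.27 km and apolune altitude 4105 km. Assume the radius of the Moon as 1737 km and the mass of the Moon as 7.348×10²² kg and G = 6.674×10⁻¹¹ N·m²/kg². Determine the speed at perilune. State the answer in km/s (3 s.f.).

v ≈ 2.04 km/s

μ = GM = 6.674×10⁻¹¹ × 7.348×10²² = 4.904×10¹² m³/s².
r_p = 1737 + 69.27 = 1806.3 km = 1.8063×10⁶ m.
r_a = 1737 + 4105 = 5842.0 km = 5.8420×10⁶ m.
Semi-major axis a = (r_p + r_a)/2 = 3824.1 km = 3.824×10⁶ m.
Vis-viva: v² = μ(2/r − 1/a) = 4.904×10¹² × (1.107×10⁻⁶ − 2.615×10⁻⁷) = 4.148×10⁶ m²/s².
v = 2037 m/s = 2.037 km/s.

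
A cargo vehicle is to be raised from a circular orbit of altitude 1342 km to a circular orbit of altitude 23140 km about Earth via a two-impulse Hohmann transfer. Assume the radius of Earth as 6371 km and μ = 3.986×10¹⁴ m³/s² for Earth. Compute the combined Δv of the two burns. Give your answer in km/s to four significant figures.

r₁ = 6371 + 1342 = 7713.0 km = 7.7130×10⁶ m.
r₂ = 6371 + 23140 = 29511 km = 2.9511×10⁷ m.
Transfer ellipse a_t = (r₁ + r₂)/2 = 1.861×10⁷ m.
At r₁: circular v_c1 = √(μ/r₁) = 7189 m/s; transfer-perigee v_p = √[μ(2/r₁ − 1/a_t)] = 9052 m/s.
Δv₁ = v_p − v_c1 = 1863 m/s.
At r₂: circular v_c2 = √(μ/r₂) = 3675 m/s; transfer-apogee v_a = √[μ(2/r₂ − 1/a_t)] = 2366 m/s.
Δv₂ = v_c2 − v_a = 1309 m/s.
Total Δv = Δv₁ + Δv₂ = 3173 m/s = 3.173 km/s.

Δv_total ≈ 3.173 km/s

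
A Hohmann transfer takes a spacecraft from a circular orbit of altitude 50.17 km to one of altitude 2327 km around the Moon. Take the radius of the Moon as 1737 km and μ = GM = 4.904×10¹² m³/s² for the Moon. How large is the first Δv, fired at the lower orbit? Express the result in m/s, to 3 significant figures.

r₁ = 1737 + 50.17 = 1787.2 km = 1.7872×10⁶ m.
r₂ = 1737 + 2327 = 4064.0 km = 4.0640×10⁶ m.
Transfer ellipse a_t = (r₁ + r₂)/2 = 2.926×10⁶ m.
At r₁: circular v_c1 = √(μ/r₁) = 1657 m/s; transfer-perilune v_p = √[μ(2/r₁ − 1/a_t)] = 1952 m/s.
Δv₁ = v_p − v_c1 = 295.9 m/s.

Δv ≈ 296 m/s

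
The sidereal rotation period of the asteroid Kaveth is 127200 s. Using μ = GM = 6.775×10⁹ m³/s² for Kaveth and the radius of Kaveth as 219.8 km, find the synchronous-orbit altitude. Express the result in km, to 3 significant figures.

A synchronous orbit has period T, so by Kepler's third law a = (μT²/4π²)^(1/3).
μT²/4π² = 6.775×10⁹ × (1.272×10⁵)² / 39.48 = 2.777×10¹⁸ m³.
a = 1.406×10⁶ m = 1405.5 km.
Altitude h = a − R = 1405.5 − 219.8 = 1185.7 km.

h_sync ≈ 1190 km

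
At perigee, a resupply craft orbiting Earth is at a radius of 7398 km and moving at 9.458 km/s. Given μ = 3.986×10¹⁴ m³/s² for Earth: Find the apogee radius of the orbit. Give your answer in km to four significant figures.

r_p = 7.398×10⁶ m.
Specific energy ε = v²/2 − μ/r = -9.153×10⁶ J/kg, so a = −μ/(2ε) = 2.178×10⁷ m.
The apsides satisfy r_p + r_a = 2a, so the apogee radius is 2a − r_p = 3.615×10⁷ m = 36153 km.

apogee radius ≈ 36150 km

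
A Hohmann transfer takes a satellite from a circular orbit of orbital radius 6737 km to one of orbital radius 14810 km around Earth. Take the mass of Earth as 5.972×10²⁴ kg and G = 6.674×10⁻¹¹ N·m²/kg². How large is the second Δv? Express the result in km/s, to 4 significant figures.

μ = GM = 6.674×10⁻¹¹ × 5.972×10²⁴ = 3.986×10¹⁴ m³/s².
r₁ = 6737 km = 6.737×10⁶ m.
r₂ = 14810 km = 1.481×10⁷ m.
Transfer ellipse a_t = (r₁ + r₂)/2 = 1.077×10⁷ m.
At r₁: circular v_c1 = √(μ/r₁) = 7692 m/s; transfer-perigee v_p = √[μ(2/r₁ − 1/a_t)] = 9018 m/s.
At r₂: circular v_c2 = √(μ/r₂) = 5188 m/s; transfer-apogee v_a = √[μ(2/r₂ − 1/a_t)] = 4102 m/s.
Δv₂ = v_c2 − v_a = 1085 m/s.
= 1.085 km/s.

Δv ≈ 1.085 km/s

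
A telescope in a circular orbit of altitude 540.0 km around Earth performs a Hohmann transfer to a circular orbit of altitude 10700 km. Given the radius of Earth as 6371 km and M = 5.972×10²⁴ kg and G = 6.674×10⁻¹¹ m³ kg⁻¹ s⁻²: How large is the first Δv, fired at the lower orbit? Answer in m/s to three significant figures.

μ = GM = 6.674×10⁻¹¹ × 5.972×10²⁴ = 3.986×10¹⁴ m³/s².
r₁ = 6371 + 540.0 = 6911.0 km = 6.9110×10⁶ m.
r₂ = 6371 + 10700 = 17071 km = 1.7071×10⁷ m.
Transfer ellipse a_t = (r₁ + r₂)/2 = 1.199×10⁷ m.
At r₁: circular v_c1 = √(μ/r₁) = 7594 m/s; transfer-perigee v_p = √[μ(2/r₁ − 1/a_t)] = 9061 m/s.
Δv₁ = v_p − v_c1 = 1467 m/s.

Δv ≈ 1470 m/s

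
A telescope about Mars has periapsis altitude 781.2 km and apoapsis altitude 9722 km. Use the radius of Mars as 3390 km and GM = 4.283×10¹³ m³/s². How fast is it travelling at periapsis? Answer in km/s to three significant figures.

r_p = 3390 + 781.2 = 4171.2 km = 4.1712×10⁶ m.
r_a = 3390 + 9722 = 13112 km = 1.3112×10⁷ m.
Semi-major axis a = (r_p + r_a)/2 = 8641.6 km = 8.642×10⁶ m.
Vis-viva: v² = μ(2/r − 1/a) = 4.283×10¹³ × (4.795×10⁻⁷ − 1.157×10⁻⁷) = 1.558×10⁷ m²/s².
v = 3947 m/s = 3.947 km/s.

v ≈ 3.95 km/s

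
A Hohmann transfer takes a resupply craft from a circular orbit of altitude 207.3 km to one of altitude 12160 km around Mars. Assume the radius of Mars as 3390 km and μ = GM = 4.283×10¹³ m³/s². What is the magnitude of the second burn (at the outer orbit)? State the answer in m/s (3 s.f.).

Δv ≈ 642 m/s

r₁ = 3390 + 207.3 = 3597.3 km = 3.5973×10⁶ m.
r₂ = 3390 + 12160 = 15550 km = 1.5550×10⁷ m.
Transfer ellipse a_t = (r₁ + r₂)/2 = 9.574×10⁶ m.
At r₁: circular v_c1 = √(μ/r₁) = 3451 m/s; transfer-periapsis v_p = √[μ(2/r₁ − 1/a_t)] = 4398 m/s.
At r₂: circular v_c2 = √(μ/r₂) = 1660 m/s; transfer-apoapsis v_a = √[μ(2/r₂ − 1/a_t)] = 1017 m/s.
Δv₂ = v_c2 − v_a = 642.3 m/s.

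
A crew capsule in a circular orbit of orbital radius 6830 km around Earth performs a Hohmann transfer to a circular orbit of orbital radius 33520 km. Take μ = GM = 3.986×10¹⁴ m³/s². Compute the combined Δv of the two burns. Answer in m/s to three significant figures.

r₁ = 6830 km = 6.830×10⁶ m.
r₂ = 33520 km = 3.352×10⁷ m.
Transfer ellipse a_t = (r₁ + r₂)/2 = 2.018×10⁷ m.
At r₁: circular v_c1 = √(μ/r₁) = 7639 m/s; transfer-perigee v_p = √[μ(2/r₁ − 1/a_t)] = 9847 m/s.
Δv₁ = v_p − v_c1 = 2208 m/s.
At r₂: circular v_c2 = √(μ/r₂) = 3448 m/s; transfer-apogee v_a = √[μ(2/r₂ − 1/a_t)] = 2006 m/s.
Δv₂ = v_c2 − v_a = 1442 m/s.
Total Δv = Δv₁ + Δv₂ = 3650 m/s.

Δv_total ≈ 3650 m/s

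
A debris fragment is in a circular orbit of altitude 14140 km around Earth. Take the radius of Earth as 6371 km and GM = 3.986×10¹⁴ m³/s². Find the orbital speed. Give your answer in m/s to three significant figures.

r = 6371 + 14140 = 20511 km = 2.0511×10⁷ m.
For a circular orbit v = √(μ/r) = √(3.986×10¹⁴ / 2.051×10⁷) = √(1.943×10⁷) = 4408 m/s.

v ≈ 4410 m/s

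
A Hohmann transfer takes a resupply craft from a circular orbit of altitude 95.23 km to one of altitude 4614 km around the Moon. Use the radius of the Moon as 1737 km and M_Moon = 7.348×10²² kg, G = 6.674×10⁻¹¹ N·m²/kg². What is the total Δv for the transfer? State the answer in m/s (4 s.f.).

Δv_total ≈ 693.0 m/s

μ = GM = 6.674×10⁻¹¹ × 7.348×10²² = 4.904×10¹² m³/s².
r₁ = 1737 + 95.23 = 1832.2 km = 1.8322×10⁶ m.
r₂ = 1737 + 4614 = 6351.0 km = 6.3510×10⁶ m.
Transfer ellipse a_t = (r₁ + r₂)/2 = 4.092×10⁶ m.
At r₁: circular v_c1 = √(μ/r₁) = 1636 m/s; transfer-perilune v_p = √[μ(2/r₁ − 1/a_t)] = 2038 m/s.
Δv₁ = v_p − v_c1 = 402.3 m/s.
At r₂: circular v_c2 = √(μ/r₂) = 878.7 m/s; transfer-apolune v_a = √[μ(2/r₂ − 1/a_t)] = 588.0 m/s.
Δv₂ = v_c2 − v_a = 290.7 m/s.
Total Δv = Δv₁ + Δv₂ = 693.0 m/s.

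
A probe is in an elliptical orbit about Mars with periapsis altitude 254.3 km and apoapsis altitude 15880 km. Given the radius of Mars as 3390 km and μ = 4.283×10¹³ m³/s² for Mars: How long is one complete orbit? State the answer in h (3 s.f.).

T ≈ 10.3 h

r_p = 3390 + 254.3 = 3644.3 km = 3.6443×10⁶ m.
r_a = 3390 + 15880 = 19270 km = 1.9270×10⁷ m.
Semi-major axis a = (r_p + r_a)/2 = (3644.3 + 19270)/2 = 11457 km = 1.146×10⁷ m.
By Kepler's third law T = 2π√(a³/μ) = 2π × 5.926×10³ = 3.723×10⁴ s.
= 10.34 h.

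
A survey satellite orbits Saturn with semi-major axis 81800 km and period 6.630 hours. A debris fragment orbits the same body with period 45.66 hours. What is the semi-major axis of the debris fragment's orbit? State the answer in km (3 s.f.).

Kepler's third law: a³ ∝ T², so a₂ = a₁ (T₂/T₁)^(2/3).
T₂/T₁ = 6.887, (T₂/T₁)^(2/3) = 3.620.
a₂ = 81800 × 3.620 = 2.961×10⁵ km.

a₂ ≈ 2.96×10⁵ km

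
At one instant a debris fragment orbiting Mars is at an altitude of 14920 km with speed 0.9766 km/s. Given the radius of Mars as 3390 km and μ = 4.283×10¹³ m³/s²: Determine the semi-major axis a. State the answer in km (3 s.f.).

a ≈ 11500 km

r = 3390 + 14920 = 18310 km = 1.831×10⁷ m.
Vis-viva rearranged: 1/a = 2/r − v²/μ = 1.092×10⁻⁷ − 2.227×10⁻⁸ = 8.696×10⁻⁸ m⁻¹.
a = 1.150×10⁷ m = 11499 km.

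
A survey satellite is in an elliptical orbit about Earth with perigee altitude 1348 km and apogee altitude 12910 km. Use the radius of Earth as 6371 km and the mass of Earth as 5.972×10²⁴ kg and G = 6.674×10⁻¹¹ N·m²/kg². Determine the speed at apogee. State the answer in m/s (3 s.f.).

μ = GM = 6.674×10⁻¹¹ × 5.972×10²⁴ = 3.986×10¹⁴ m³/s².
r_p = 6371 + 1348 = 7719.0 km = 7.7190×10⁶ m.
r_a = 6371 + 12910 = 19281 km = 1.9281×10⁷ m.
Semi-major axis a = (r_p + r_a)/2 = 13500 km = 1.350×10⁷ m.
Vis-viva: v² = μ(2/r − 1/a) = 3.986×10¹⁴ × (1.037×10⁻⁷ − 7.407×10⁻⁸) = 1.182×10⁷ m²/s².
v = 3438 m/s.

v ≈ 3440 m/s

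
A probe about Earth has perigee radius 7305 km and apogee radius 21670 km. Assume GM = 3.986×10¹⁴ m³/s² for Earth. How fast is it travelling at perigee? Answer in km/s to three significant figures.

Semi-major axis a = (r_p + r_a)/2 = 14488 km = 1.449×10⁷ m.
Vis-viva: v² = μ(2/r − 1/a) = 3.986×10¹⁴ × (2.738×10⁻⁷ − 6.903×10⁻⁸) = 8.162×10⁷ m²/s².
v = 9034 m/s = 9.034 km/s.

v ≈ 9.03 km/s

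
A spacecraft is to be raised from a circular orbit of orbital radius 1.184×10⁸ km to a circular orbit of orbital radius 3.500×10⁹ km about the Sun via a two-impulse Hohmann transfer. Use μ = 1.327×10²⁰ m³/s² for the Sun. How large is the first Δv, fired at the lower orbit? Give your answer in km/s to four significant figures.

r₁ = 1.184×10⁸ km = 1.184×10¹¹ m.
r₂ = 3.500×10⁹ km = 3.500×10¹² m.
Transfer ellipse a_t = (r₁ + r₂)/2 = 1.809×10¹² m.
At r₁: circular v_c1 = √(μ/r₁) = 33480 m/s; transfer-perihelion v_p = √[μ(2/r₁ − 1/a_t)] = 46560 m/s.
Δv₁ = v_p − v_c1 = 13090 m/s.
= 13.09 km/s.

Δv ≈ 13.09 km/s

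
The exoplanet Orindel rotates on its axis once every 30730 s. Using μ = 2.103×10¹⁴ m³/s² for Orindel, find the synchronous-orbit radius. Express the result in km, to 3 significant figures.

A synchronous orbit has period T, so by Kepler's third law a = (μT²/4π²)^(1/3).
μT²/4π² = 2.103×10¹⁴ × (3.073×10⁴)² / 39.48 = 5.030×10²¹ m³.
a = 1.713×10⁷ m = 17134 km.

r_sync ≈ 17100 km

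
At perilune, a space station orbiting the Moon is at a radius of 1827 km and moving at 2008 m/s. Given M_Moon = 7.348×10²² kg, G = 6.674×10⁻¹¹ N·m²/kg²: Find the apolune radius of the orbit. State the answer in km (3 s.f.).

apolune radius ≈ 5510 km

μ = GM = 6.674×10⁻¹¹ × 7.348×10²² = 4.904×10¹² m³/s².
r_p = 1.827×10⁶ m.
Specific energy ε = v²/2 − μ/r = -6.682×10⁵ J/kg, so a = −μ/(2ε) = 3.670×10⁶ m.
The apsides satisfy r_p + r_a = 2a, so the apolune radius is 2a − r_p = 5.512×10⁶ m = 5512.4 km.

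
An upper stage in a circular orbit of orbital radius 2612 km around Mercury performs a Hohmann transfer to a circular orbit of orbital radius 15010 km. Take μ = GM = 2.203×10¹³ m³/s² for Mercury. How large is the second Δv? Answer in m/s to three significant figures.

Δv ≈ 552 m/s

r₁ = 2612 km = 2.612×10⁶ m.
r₂ = 15010 km = 1.501×10⁷ m.
Transfer ellipse a_t = (r₁ + r₂)/2 = 8.811×10⁶ m.
At r₁: circular v_c1 = √(μ/r₁) = 2904 m/s; transfer-periherm v_p = √[μ(2/r₁ − 1/a_t)] = 3791 m/s.
At r₂: circular v_c2 = √(μ/r₂) = 1211 m/s; transfer-apoherm v_a = √[μ(2/r₂ − 1/a_t)] = 659.6 m/s.
Δv₂ = v_c2 − v_a = 551.9 m/s.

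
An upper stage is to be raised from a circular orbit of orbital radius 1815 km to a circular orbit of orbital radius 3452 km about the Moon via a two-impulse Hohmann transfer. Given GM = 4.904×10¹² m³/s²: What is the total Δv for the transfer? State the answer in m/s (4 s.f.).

r₁ = 1815 km = 1.815×10⁶ m.
r₂ = 3452 km = 3.452×10⁶ m.
Transfer ellipse a_t = (r₁ + r₂)/2 = 2.634×10⁶ m.
At r₁: circular v_c1 = √(μ/r₁) = 1644 m/s; transfer-perilune v_p = √[μ(2/r₁ − 1/a_t)] = 1882 m/s.
Δv₁ = v_p − v_c1 = 238.2 m/s.
At r₂: circular v_c2 = √(μ/r₂) = 1192 m/s; transfer-apolune v_a = √[μ(2/r₂ − 1/a_t)] = 989.5 m/s.
Δv₂ = v_c2 − v_a = 202.4 m/s.
Total Δv = Δv₁ + Δv₂ = 440.6 m/s.

Δv_total ≈ 440.6 m/s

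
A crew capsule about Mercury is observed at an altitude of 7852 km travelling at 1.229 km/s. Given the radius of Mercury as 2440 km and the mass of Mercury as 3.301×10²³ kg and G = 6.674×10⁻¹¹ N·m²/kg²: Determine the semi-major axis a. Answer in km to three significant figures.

a ≈ 7950 km

μ = GM = 6.674×10⁻¹¹ × 3.301×10²³ = 2.203×10¹³ m³/s².
r = 2440 + 7852 = 10292 km = 1.029×10⁷ m.
Vis-viva rearranged: 1/a = 2/r − v²/μ = 1.943×10⁻⁷ − 6.856×10⁻⁸ = 1.258×10⁻⁷ m⁻¹.
a = 7.951×10⁶ m = 7951.3 km.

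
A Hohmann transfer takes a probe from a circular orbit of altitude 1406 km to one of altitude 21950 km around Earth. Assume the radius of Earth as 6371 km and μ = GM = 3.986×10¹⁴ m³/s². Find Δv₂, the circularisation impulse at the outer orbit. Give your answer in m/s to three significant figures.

Δv ≈ 1290 m/s

r₁ = 6371 + 1406 = 7777.0 km = 7.7770×10⁶ m.
r₂ = 6371 + 21950 = 28321 km = 2.8321×10⁷ m.
Transfer ellipse a_t = (r₁ + r₂)/2 = 1.805×10⁷ m.
At r₁: circular v_c1 = √(μ/r₁) = 7159 m/s; transfer-perigee v_p = √[μ(2/r₁ − 1/a_t)] = 8968 m/s.
At r₂: circular v_c2 = √(μ/r₂) = 3752 m/s; transfer-apogee v_a = √[μ(2/r₂ − 1/a_t)] = 2463 m/s.
Δv₂ = v_c2 − v_a = 1289 m/s.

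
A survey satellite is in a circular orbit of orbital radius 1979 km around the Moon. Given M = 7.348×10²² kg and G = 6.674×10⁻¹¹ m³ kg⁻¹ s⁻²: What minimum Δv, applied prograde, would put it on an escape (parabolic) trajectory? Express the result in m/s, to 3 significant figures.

Δv ≈ 652 m/s

μ = GM = 6.674×10⁻¹¹ × 7.348×10²² = 4.904×10¹² m³/s².
r = 1979 km = 1.979×10⁶ m.
Circular speed v_c = √(μ/r) = 1574 m/s.
Escape speed v_esc = √(2μ/r) = √2 × v_c = 2226 m/s.
Δv = v_esc − v_c = 652.0 m/s.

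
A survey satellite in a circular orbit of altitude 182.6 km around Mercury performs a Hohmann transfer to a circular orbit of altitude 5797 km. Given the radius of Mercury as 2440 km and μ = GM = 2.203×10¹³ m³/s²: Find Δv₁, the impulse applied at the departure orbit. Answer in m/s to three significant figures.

r₁ = 2440 + 182.6 = 2622.6 km = 2.6226×10⁶ m.
r₂ = 2440 + 5797 = 8237.0 km = 8.2370×10⁶ m.
Transfer ellipse a_t = (r₁ + r₂)/2 = 5.430×10⁶ m.
At r₁: circular v_c1 = √(μ/r₁) = 2898 m/s; transfer-periherm v_p = √[μ(2/r₁ − 1/a_t)] = 3570 m/s.
Δv₁ = v_p − v_c1 = 671.4 m/s.

Δv ≈ 671 m/s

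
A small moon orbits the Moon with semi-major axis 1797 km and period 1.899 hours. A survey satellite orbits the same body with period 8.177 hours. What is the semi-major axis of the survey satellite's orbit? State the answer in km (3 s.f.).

a₂ ≈ 4760 km

Kepler's third law: a³ ∝ T², so a₂ = a₁ (T₂/T₁)^(2/3).
T₂/T₁ = 4.306, (T₂/T₁)^(2/3) = 2.647.
a₂ = 1797 × 2.647 = 4756 km.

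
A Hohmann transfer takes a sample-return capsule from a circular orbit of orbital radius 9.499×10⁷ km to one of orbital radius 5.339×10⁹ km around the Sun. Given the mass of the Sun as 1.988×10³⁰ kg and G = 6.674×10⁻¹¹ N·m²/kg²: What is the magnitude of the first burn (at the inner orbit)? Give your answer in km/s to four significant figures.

Δv ≈ 15.02 km/s

μ = GM = 6.674×10⁻¹¹ × 1.988×10³⁰ = 1.327×10²⁰ m³/s².
r₁ = 9.499×10⁷ km = 9.499×10¹⁰ m.
r₂ = 5.339×10⁹ km = 5.339×10¹² m.
Transfer ellipse a_t = (r₁ + r₂)/2 = 2.717×10¹² m.
At r₁: circular v_c1 = √(μ/r₁) = 37370 m/s; transfer-perihelion v_p = √[μ(2/r₁ − 1/a_t)] = 52390 m/s.
Δv₁ = v_p − v_c1 = 15020 m/s.
= 15.02 km/s.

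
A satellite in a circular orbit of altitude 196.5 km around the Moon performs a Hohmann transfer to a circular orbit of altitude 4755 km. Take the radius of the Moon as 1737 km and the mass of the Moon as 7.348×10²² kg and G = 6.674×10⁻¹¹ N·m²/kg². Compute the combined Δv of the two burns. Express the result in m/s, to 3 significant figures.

Δv_total ≈ 665 m/s

μ = GM = 6.674×10⁻¹¹ × 7.348×10²² = 4.904×10¹² m³/s².
r₁ = 1737 + 196.5 = 1933.5 km = 1.9335×10⁶ m.
r₂ = 1737 + 4755 = 6492.0 km = 6.4920×10⁶ m.
Transfer ellipse a_t = (r₁ + r₂)/2 = 4.213×10⁶ m.
At r₁: circular v_c1 = √(μ/r₁) = 1593 m/s; transfer-perilune v_p = √[μ(2/r₁ − 1/a_t)] = 1977 m/s.
Δv₁ = v_p − v_c1 = 384.4 m/s.
At r₂: circular v_c2 = √(μ/r₂) = 869.1 m/s; transfer-apolune v_a = √[μ(2/r₂ − 1/a_t)] = 588.8 m/s.
Δv₂ = v_c2 − v_a = 280.3 m/s.
Total Δv = Δv₁ + Δv₂ = 664.8 m/s.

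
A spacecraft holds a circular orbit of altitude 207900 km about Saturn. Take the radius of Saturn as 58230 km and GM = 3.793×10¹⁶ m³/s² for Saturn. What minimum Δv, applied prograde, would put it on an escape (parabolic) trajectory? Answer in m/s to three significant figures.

r = 58230 + 207900 = 266130 km = 2.6613×10⁸ m.
Circular speed v_c = √(μ/r) = 11940 m/s.
Escape speed v_esc = √(2μ/r) = √2 × v_c = 16880 m/s.
Δv = v_esc − v_c = 4945 m/s.

Δv ≈ 4950 m/s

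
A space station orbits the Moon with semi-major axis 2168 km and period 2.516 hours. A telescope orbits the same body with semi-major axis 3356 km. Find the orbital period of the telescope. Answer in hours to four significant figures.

T₂ ≈ 4.846 hours

Kepler's third law: T² ∝ a³, so T₂ = T₁ (a₂/a₁)^(3/2).
a₂/a₁ = 1.548, (a₂/a₁)^(3/2) = 1.926.
T₂ = 2.516 × 1.926 = 4.846 hours.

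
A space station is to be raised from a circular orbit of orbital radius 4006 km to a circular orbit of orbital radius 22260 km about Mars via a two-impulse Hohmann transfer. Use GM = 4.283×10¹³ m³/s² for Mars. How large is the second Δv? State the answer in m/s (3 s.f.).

r₁ = 4006 km = 4.006×10⁶ m.
r₂ = 22260 km = 2.226×10⁷ m.
Transfer ellipse a_t = (r₁ + r₂)/2 = 1.313×10⁷ m.
At r₁: circular v_c1 = √(μ/r₁) = 3270 m/s; transfer-periapsis v_p = √[μ(2/r₁ − 1/a_t)] = 4257 m/s.
At r₂: circular v_c2 = √(μ/r₂) = 1387 m/s; transfer-apoapsis v_a = √[μ(2/r₂ − 1/a_t)] = 766.1 m/s.
Δv₂ = v_c2 − v_a = 621.0 m/s.

Δv ≈ 621 m/s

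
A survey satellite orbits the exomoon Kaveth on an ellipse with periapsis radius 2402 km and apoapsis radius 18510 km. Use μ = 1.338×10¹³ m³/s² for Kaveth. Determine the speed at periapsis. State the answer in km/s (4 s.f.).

Semi-major axis a = (r_p + r_a)/2 = 10456 km = 1.046×10⁷ m.
Vis-viva: v² = μ(2/r − 1/a) = 1.338×10¹³ × (8.326×10⁻⁷ − 9.564×10⁻⁸) = 9.861×10⁶ m²/s².
v = 3140 m/s = 3.140 km/s.

v ≈ 3.140 km/s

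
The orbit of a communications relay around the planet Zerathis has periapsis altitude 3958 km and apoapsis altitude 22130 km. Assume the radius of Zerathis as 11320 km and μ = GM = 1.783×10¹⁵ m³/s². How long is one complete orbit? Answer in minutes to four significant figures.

r_p = 11320 + 3958 = 15278 km = 1.5278×10⁷ m.
r_a = 11320 + 22130 = 33450 km = 3.3450×10⁷ m.
Semi-major axis a = (r_p + r_a)/2 = (15278 + 33450)/2 = 24364 km = 2.436×10⁷ m.
By Kepler's third law T = 2π√(a³/μ) = 2π × 2.848×10³ = 1.789×10⁴ s.
= 298.2 minutes.

T ≈ 298.2 minutes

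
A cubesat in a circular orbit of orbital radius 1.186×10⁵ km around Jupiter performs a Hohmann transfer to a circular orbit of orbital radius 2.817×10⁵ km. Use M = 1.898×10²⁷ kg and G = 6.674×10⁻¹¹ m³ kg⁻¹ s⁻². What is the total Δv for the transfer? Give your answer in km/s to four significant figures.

μ = GM = 6.674×10⁻¹¹ × 1.898×10²⁷ = 1.267×10¹⁷ m³/s².
r₁ = 1.186×10⁵ km = 1.186×10⁸ m.
r₂ = 2.817×10⁵ km = 2.817×10⁸ m.
Transfer ellipse a_t = (r₁ + r₂)/2 = 2.002×10⁸ m.
At r₁: circular v_c1 = √(μ/r₁) = 32680 m/s; transfer-perijove v_p = √[μ(2/r₁ − 1/a_t)] = 38770 m/s.
Δv₁ = v_p − v_c1 = 6090 m/s.
At r₂: circular v_c2 = √(μ/r₂) = 21210 m/s; transfer-apojove v_a = √[μ(2/r₂ − 1/a_t)] = 16320 m/s.
Δv₂ = v_c2 − v_a = 4882 m/s.
Total Δv = Δv₁ + Δv₂ = 10970 m/s = 10.97 km/s.

Δv_total ≈ 10.97 km/s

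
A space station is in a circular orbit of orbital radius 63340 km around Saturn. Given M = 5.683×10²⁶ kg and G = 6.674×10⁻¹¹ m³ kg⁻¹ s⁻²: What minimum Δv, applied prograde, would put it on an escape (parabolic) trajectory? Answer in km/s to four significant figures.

Δv ≈ 10.14 km/s

μ = GM = 6.674×10⁻¹¹ × 5.683×10²⁶ = 3.793×10¹⁶ m³/s².
r = 63340 km = 6.334×10⁷ m.
Circular speed v_c = √(μ/r) = 24470 m/s.
Escape speed v_esc = √(2μ/r) = √2 × v_c = 34610 m/s.
Δv = v_esc − v_c = 10140 m/s = 10.14 km/s.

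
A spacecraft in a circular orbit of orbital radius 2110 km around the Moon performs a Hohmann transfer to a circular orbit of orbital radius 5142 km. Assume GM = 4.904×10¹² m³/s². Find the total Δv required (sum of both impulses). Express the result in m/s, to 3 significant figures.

r₁ = 2110 km = 2.110×10⁶ m.
r₂ = 5142 km = 5.142×10⁶ m.
Transfer ellipse a_t = (r₁ + r₂)/2 = 3.626×10⁶ m.
At r₁: circular v_c1 = √(μ/r₁) = 1525 m/s; transfer-perilune v_p = √[μ(2/r₁ − 1/a_t)] = 1815 m/s.
Δv₁ = v_p − v_c1 = 290.9 m/s.
At r₂: circular v_c2 = √(μ/r₂) = 976.6 m/s; transfer-apolune v_a = √[μ(2/r₂ − 1/a_t)] = 745.0 m/s.
Δv₂ = v_c2 − v_a = 231.6 m/s.
Total Δv = Δv₁ + Δv₂ = 522.6 m/s.

Δv_total ≈ 523 m/s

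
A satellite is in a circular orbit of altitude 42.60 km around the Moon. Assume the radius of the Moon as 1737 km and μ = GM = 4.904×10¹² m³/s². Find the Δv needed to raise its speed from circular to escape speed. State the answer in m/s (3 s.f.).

r = 1737 + 42.60 = 1779.6 km = 1.7796×10⁶ m.
Circular speed v_c = √(μ/r) = 1660 m/s.
Escape speed v_esc = √(2μ/r) = √2 × v_c = 2348 m/s.
Δv = v_esc − v_c = 687.6 m/s.

Δv ≈ 688 m/s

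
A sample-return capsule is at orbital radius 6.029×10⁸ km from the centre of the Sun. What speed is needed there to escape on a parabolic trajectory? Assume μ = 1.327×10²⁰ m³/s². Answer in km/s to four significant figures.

v_esc ≈ 20.98 km/s

r = 6.029×10⁸ km = 6.029×10¹¹ m.
Escape speed v_esc = √(2μ/r) = √(2 × 1.327×10²⁰ / 6.029×10¹¹) = √(4.402×10⁸) = 20980 m/s.
= 20.98 km/s.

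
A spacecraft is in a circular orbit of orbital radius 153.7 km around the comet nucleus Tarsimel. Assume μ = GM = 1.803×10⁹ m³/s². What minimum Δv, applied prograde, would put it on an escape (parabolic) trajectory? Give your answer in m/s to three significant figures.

r = 153.7 km = 1.537×10⁵ m.
Circular speed v_c = √(μ/r) = 108.3 m/s.
Escape speed v_esc = √(2μ/r) = √2 × v_c = 153.2 m/s.
Δv = v_esc − v_c = 44.86 m/s.

Δv ≈ 44.9 m/s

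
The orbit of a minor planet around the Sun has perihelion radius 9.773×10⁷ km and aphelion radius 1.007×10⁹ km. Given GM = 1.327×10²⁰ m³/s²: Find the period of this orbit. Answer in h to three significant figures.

Semi-major axis a = (r_p + r_a)/2 = (9.7730×10⁷ + 1.0070×10⁹)/2 = 5.5236×10⁸ km = 5.524×10¹¹ m.
By Kepler's third law T = 2π√(a³/μ) = 2π × 3.564×10⁷ = 2.239×10⁸ s.
= 62200 h.

T ≈ 62200 h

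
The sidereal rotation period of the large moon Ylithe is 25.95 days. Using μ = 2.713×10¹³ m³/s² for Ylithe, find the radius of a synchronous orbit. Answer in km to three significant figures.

T = 25.95 days = 2.242×10⁶ s.
A synchronous orbit has period T, so by Kepler's third law a = (μT²/4π²)^(1/3).
μT²/4π² = 2.713×10¹³ × (2.242×10⁶)² / 39.48 = 3.455×10²⁴ m³.
a = 1.512×10⁸ m = 1.5117×10⁵ km.

r_sync ≈ 1.51×10⁵ km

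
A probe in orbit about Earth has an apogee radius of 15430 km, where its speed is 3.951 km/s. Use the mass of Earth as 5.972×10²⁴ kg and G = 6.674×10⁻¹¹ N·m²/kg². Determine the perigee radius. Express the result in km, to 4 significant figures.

μ = GM = 6.674×10⁻¹¹ × 5.972×10²⁴ = 3.986×10¹⁴ m³/s².
r_a = 1.543×10⁷ m.
Specific energy ε = v²/2 − μ/r = -1.803×10⁷ J/kg, so a = −μ/(2ε) = 1.106×10⁷ m.
The apsides satisfy r_p + r_a = 2a, so the perigee radius is 2a − r_a = 6.681×10⁶ m = 6681.2 km.

perigee radius ≈ 6681 km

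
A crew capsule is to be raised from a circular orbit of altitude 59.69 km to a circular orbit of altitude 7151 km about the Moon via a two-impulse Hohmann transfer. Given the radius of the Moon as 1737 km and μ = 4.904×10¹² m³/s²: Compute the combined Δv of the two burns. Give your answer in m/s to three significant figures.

r₁ = 1737 + 59.69 = 1796.7 km = 1.7967×10⁶ m.
r₂ = 1737 + 7151 = 8888.0 km = 8.8880×10⁶ m.
Transfer ellipse a_t = (r₁ + r₂)/2 = 5.342×10⁶ m.
At r₁: circular v_c1 = √(μ/r₁) = 1652 m/s; transfer-perilune v_p = √[μ(2/r₁ − 1/a_t)] = 2131 m/s.
Δv₁ = v_p − v_c1 = 478.8 m/s.
At r₂: circular v_c2 = √(μ/r₂) = 742.8 m/s; transfer-apolune v_a = √[μ(2/r₂ − 1/a_t)] = 430.8 m/s.
Δv₂ = v_c2 − v_a = 312.0 m/s.
Total Δv = Δv₁ + Δv₂ = 790.9 m/s.

Δv_total ≈ 791 m/s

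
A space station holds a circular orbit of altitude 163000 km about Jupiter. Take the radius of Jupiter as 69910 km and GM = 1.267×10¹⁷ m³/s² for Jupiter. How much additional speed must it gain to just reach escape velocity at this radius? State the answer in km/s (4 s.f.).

r = 69910 + 163000 = 232910 km = 2.3291×10⁸ m.
Circular speed v_c = √(μ/r) = 23320 m/s.
Escape speed v_esc = √(2μ/r) = √2 × v_c = 32980 m/s.
Δv = v_esc − v_c = 9661 m/s = 9.661 km/s.

Δv ≈ 9.661 km/s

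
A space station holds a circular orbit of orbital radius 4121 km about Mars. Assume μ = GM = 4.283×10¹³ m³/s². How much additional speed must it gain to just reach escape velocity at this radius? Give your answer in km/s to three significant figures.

r = 4121 km = 4.121×10⁶ m.
Circular speed v_c = √(μ/r) = 3224 m/s.
Escape speed v_esc = √(2μ/r) = √2 × v_c = 4559 m/s.
Δv = v_esc − v_c = 1335 m/s = 1.335 km/s.

Δv ≈ 1.34 km/s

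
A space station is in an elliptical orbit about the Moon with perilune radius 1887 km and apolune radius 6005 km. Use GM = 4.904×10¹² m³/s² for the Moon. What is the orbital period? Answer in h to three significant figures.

T ≈ 6.18 h

Semi-major axis a = (r_p + r_a)/2 = (1887.0 + 6005.0)/2 = 3946.0 km = 3.946×10⁶ m.
By Kepler's third law T = 2π√(a³/μ) = 2π × 3.540×10³ = 2.224×10⁴ s.
= 6.178 h.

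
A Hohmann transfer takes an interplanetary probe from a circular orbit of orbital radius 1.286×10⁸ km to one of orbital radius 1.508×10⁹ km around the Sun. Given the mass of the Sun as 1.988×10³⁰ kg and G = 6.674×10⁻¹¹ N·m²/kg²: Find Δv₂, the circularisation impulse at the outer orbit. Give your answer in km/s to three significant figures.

Δv ≈ 5.66 km/s

μ = GM = 6.674×10⁻¹¹ × 1.988×10³⁰ = 1.327×10²⁰ m³/s².
r₁ = 1.286×10⁸ km = 1.286×10¹¹ m.
r₂ = 1.508×10⁹ km = 1.508×10¹² m.
Transfer ellipse a_t = (r₁ + r₂)/2 = 8.183×10¹¹ m.
At r₁: circular v_c1 = √(μ/r₁) = 32120 m/s; transfer-perihelion v_p = √[μ(2/r₁ − 1/a_t)] = 43600 m/s.
At r₂: circular v_c2 = √(μ/r₂) = 9380 m/s; transfer-aphelion v_a = √[μ(2/r₂ − 1/a_t)] = 3718 m/s.
Δv₂ = v_c2 − v_a = 5661 m/s.
= 5.661 km/s.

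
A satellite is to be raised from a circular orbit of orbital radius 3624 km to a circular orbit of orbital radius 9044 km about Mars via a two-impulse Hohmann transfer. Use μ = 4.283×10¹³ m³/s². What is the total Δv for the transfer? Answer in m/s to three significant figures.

r₁ = 3624 km = 3.624×10⁶ m.
r₂ = 9044 km = 9.044×10⁶ m.
Transfer ellipse a_t = (r₁ + r₂)/2 = 6.334×10⁶ m.
At r₁: circular v_c1 = √(μ/r₁) = 3438 m/s; transfer-periapsis v_p = √[μ(2/r₁ − 1/a_t)] = 4108 m/s.
Δv₁ = v_p − v_c1 = 670.1 m/s.
At r₂: circular v_c2 = √(μ/r₂) = 2176 m/s; transfer-apoapsis v_a = √[μ(2/r₂ − 1/a_t)] = 1646 m/s.
Δv₂ = v_c2 − v_a = 530.1 m/s.
Total Δv = Δv₁ + Δv₂ = 1200 m/s.

Δv_total ≈ 1200 m/s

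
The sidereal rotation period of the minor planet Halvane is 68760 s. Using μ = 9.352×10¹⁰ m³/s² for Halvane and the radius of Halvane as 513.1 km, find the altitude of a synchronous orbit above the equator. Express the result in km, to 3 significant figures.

h_sync ≈ 1720 km

A synchronous orbit has period T, so by Kepler's third law a = (μT²/4π²)^(1/3).
μT²/4π² = 9.352×10¹⁰ × (6.876×10⁴)² / 39.48 = 1.120×10¹⁹ m³.
a = 2.237×10⁶ m = 2237.4 km.
Altitude h = a − R = 2237.4 − 513.1 = 1724.3 km.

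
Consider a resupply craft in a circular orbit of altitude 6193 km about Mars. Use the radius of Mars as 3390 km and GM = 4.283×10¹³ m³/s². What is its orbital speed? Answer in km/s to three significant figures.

r = 3390 + 6193 = 9583.0 km = 9.5830×10⁶ m.
For a circular orbit v = √(μ/r) = √(4.283×10¹³ / 9.583×10⁶) = √(4.469×10⁶) = 2114 m/s.
That is 2.114 km/s.

v ≈ 2.11 km/s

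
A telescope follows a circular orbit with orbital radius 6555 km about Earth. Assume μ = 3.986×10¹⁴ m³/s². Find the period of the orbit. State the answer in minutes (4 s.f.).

T ≈ 88.03 minutes

r = 6555 km = 6.555×10⁶ m.
Kepler's third law: T = 2π√(r³/μ) = 2π√((6.555×10⁶)³ / 3.986×10¹⁴).
r³/μ = 7.066×10⁵ s², so T = 2π × 8.406×10² = 5.282×10³ s.
Converting: 5.282×10³ s ÷ 60.00 = 88.03 minutes.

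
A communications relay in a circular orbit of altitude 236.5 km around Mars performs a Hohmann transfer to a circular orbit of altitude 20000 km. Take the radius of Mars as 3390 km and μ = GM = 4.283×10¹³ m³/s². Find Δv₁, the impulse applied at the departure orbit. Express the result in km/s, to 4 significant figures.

r₁ = 3390 + 236.5 = 3626.5 km = 3.6265×10⁶ m.
r₂ = 3390 + 20000 = 23390 km = 2.3390×10⁷ m.
Transfer ellipse a_t = (r₁ + r₂)/2 = 1.351×10⁷ m.
At r₁: circular v_c1 = √(μ/r₁) = 3437 m/s; transfer-periapsis v_p = √[μ(2/r₁ − 1/a_t)] = 4522 m/s.
Δv₁ = v_p − v_c1 = 1086 m/s.
= 1.086 km/s.

Δv ≈ 1.086 km/s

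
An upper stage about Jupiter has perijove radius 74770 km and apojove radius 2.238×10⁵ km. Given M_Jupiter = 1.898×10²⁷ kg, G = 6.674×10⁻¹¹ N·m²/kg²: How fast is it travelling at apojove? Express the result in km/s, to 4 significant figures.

μ = GM = 6.674×10⁻¹¹ × 1.898×10²⁷ = 1.267×10¹⁷ m³/s².
Semi-major axis a = (r_p + r_a)/2 = 1.4928×10⁵ km = 1.493×10⁸ m.
Vis-viva: v² = μ(2/r − 1/a) = 1.267×10¹⁷ × (8.937×10⁻⁹ − 6.699×10⁻⁹) = 2.835×10⁸ m²/s².
v = 16840 m/s = 16.84 km/s.

v ≈ 16.84 km/s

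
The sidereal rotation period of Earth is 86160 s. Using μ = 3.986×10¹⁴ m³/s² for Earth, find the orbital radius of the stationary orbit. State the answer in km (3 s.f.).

r_sync ≈ 42200 km

A synchronous orbit has period T, so by Kepler's third law a = (μT²/4π²)^(1/3).
μT²/4π² = 3.986×10¹⁴ × (8.616×10⁴)² / 39.48 = 7.495×10²² m³.
a = 4.216×10⁷ m = 42163 km.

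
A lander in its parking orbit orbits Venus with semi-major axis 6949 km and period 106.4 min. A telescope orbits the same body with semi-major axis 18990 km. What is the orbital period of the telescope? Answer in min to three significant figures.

T₂ ≈ 481 min

Kepler's third law: T² ∝ a³, so T₂ = T₁ (a₂/a₁)^(3/2).
a₂/a₁ = 2.733, (a₂/a₁)^(3/2) = 4.518.
T₂ = 106.4 × 4.518 = 480.7 min.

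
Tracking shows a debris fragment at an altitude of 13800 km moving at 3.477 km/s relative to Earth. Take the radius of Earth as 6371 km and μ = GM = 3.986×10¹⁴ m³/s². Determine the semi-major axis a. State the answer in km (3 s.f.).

a ≈ 14500 km

r = 6371 + 13800 = 20171 km = 2.017×10⁷ m.
Vis-viva rearranged: 1/a = 2/r − v²/μ = 9.915×10⁻⁸ − 3.033×10⁻⁸ = 6.882×10⁻⁸ m⁻¹.
a = 1.453×10⁷ m = 14530 km.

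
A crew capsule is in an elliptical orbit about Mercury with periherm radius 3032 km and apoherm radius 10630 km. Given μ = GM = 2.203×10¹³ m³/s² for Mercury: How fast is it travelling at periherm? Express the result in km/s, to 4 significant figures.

v ≈ 3.363 km/s

Semi-major axis a = (r_p + r_a)/2 = 6831.0 km = 6.831×10⁶ m.
Vis-viva: v² = μ(2/r − 1/a) = 2.203×10¹³ × (6.596×10⁻⁷ − 1.464×10⁻⁷) = 1.131×10⁷ m²/s².
v = 3363 m/s = 3.363 km/s.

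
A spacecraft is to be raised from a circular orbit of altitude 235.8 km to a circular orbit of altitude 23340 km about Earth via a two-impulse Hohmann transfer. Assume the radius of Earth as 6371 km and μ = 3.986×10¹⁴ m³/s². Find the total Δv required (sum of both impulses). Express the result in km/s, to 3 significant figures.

Δv_total ≈ 3.62 km/s

r₁ = 6371 + 235.8 = 6606.8 km = 6.6068×10⁶ m.
r₂ = 6371 + 23340 = 29711 km = 2.9711×10⁷ m.
Transfer ellipse a_t = (r₁ + r₂)/2 = 1.816×10⁷ m.
At r₁: circular v_c1 = √(μ/r₁) = 7767 m/s; transfer-perigee v_p = √[μ(2/r₁ − 1/a_t)] = 9935 m/s.
Δv₁ = v_p − v_c1 = 2168 m/s.
At r₂: circular v_c2 = √(μ/r₂) = 3663 m/s; transfer-apogee v_a = √[μ(2/r₂ − 1/a_t)] = 2209 m/s.
Δv₂ = v_c2 − v_a = 1453 m/s.
Total Δv = Δv₁ + Δv₂ = 3622 m/s = 3.622 km/s.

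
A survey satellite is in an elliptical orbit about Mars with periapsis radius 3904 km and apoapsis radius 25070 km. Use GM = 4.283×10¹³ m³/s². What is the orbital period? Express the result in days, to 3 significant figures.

Semi-major axis a = (r_p + r_a)/2 = (3904.0 + 25070)/2 = 14487 km = 1.449×10⁷ m.
By Kepler's third law T = 2π√(a³/μ) = 2π × 8.425×10³ = 5.294×10⁴ s.
= 0.6127 days.

T ≈ 0.613 days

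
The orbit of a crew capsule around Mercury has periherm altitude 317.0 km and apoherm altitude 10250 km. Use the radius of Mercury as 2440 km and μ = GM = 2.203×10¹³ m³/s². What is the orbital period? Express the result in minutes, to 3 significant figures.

T ≈ 479 minutes

r_p = 2440 + 317.0 = 2757.0 km = 2.7570×10⁶ m.
r_a = 2440 + 10250 = 12690 km = 1.2690×10⁷ m.
Semi-major axis a = (r_p + r_a)/2 = (2757.0 + 12690)/2 = 7723.5 km = 7.724×10⁶ m.
By Kepler's third law T = 2π√(a³/μ) = 2π × 4.573×10³ = 2.873×10⁴ s.
= 478.9 minutes.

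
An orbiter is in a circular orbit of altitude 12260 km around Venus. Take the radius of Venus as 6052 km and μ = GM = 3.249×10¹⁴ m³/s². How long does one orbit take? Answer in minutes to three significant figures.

T ≈ 455 minutes

r = 6052 + 12260 = 18312 km = 1.8312×10⁷ m.
Kepler's third law: T = 2π√(r³/μ) = 2π√((1.831×10⁷)³ / 3.249×10¹⁴).
r³/μ = 1.890×10⁷ s², so T = 2π × 4.347×10³ = 2.732×10⁴ s.
Converting: 2.732×10⁴ s ÷ 60.00 = 455.3 minutes.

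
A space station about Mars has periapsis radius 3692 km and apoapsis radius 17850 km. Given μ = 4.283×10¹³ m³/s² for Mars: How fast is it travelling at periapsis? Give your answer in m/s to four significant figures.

v ≈ 4385 m/s

Semi-major axis a = (r_p + r_a)/2 = 10771 km = 1.077×10⁷ m.
Vis-viva: v² = μ(2/r − 1/a) = 4.283×10¹³ × (5.417×10⁻⁷ − 9.284×10⁻⁸) = 1.923×10⁷ m²/s².
v = 4385 m/s.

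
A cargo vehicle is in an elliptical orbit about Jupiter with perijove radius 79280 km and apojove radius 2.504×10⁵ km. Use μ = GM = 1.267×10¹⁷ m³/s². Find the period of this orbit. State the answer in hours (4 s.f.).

T ≈ 10.38 hours

Semi-major axis a = (r_p + r_a)/2 = (79280 + 2.5040×10⁵)/2 = 1.6484×10⁵ km = 1.648×10⁸ m.
By Kepler's third law T = 2π√(a³/μ) = 2π × 5.946×10³ = 3.736×10⁴ s.
= 10.38 hours.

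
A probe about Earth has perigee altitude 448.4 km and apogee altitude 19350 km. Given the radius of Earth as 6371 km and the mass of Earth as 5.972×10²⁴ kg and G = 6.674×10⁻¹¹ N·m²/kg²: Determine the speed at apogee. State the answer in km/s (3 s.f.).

v ≈ 2.55 km/s

μ = GM = 6.674×10⁻¹¹ × 5.972×10²⁴ = 3.986×10¹⁴ m³/s².
r_p = 6371 + 448.4 = 6819.4 km = 6.8194×10⁶ m.
r_a = 6371 + 19350 = 25721 km = 2.5721×10⁷ m.
Semi-major axis a = (r_p + r_a)/2 = 16270 km = 1.627×10⁷ m.
Vis-viva: v² = μ(2/r − 1/a) = 3.986×10¹⁴ × (7.776×10⁻⁸ − 6.146×10⁻⁸) = 6.495×10⁶ m²/s².
v = 2549 m/s = 2.549 km/s.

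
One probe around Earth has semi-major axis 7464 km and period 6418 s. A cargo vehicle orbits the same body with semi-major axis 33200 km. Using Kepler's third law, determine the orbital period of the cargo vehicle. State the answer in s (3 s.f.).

T₂ ≈ 60200 s

Kepler's third law: T² ∝ a³, so T₂ = T₁ (a₂/a₁)^(3/2).
a₂/a₁ = 4.448, (a₂/a₁)^(3/2) = 9.381.
T₂ = 6418 × 9.381 = 60210 s.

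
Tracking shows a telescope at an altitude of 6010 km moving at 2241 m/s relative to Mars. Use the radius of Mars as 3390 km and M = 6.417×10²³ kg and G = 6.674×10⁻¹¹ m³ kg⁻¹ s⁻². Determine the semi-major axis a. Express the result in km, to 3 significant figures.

a ≈ 10500 km

μ = GM = 6.674×10⁻¹¹ × 6.417×10²³ = 4.283×10¹³ m³/s².
r = 3390 + 6010 = 9400.0 km = 9.400×10⁶ m.
Specific orbital energy ε = v²/2 − μ/r = (2241)²/2 − 4.283×10¹³/9.400×10⁶ = -2.045×10⁶ J/kg.
Since ε = −μ/(2a), a = −μ/(2ε) = 1.047×10⁷ m = 10471 km.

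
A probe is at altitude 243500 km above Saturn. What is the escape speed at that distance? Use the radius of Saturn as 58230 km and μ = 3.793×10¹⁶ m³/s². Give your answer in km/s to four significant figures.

r = 58230 + 243500 = 301730 km = 3.0173×10⁸ m.
Escape speed v_esc = √(2μ/r) = √(2 × 3.793×10¹⁶ / 3.017×10⁸) = √(2.514×10⁸) = 15860 m/s.
= 15.86 km/s.

v_esc ≈ 15.86 km/s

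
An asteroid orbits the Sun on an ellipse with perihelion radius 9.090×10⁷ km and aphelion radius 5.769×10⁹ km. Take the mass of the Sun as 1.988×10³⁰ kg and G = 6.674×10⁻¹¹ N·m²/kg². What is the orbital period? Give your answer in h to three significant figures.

μ = GM = 6.674×10⁻¹¹ × 1.988×10³⁰ = 1.327×10²⁰ m³/s².
Semi-major axis a = (r_p + r_a)/2 = (9.0900×10⁷ + 5.7690×10⁹)/2 = 2.9300×10⁹ km = 2.930×10¹² m.
By Kepler's third law T = 2π√(a³/μ) = 2π × 4.354×10⁸ = 2.736×10⁹ s.
= 7.599×10⁵ h.

T ≈ 760000 h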